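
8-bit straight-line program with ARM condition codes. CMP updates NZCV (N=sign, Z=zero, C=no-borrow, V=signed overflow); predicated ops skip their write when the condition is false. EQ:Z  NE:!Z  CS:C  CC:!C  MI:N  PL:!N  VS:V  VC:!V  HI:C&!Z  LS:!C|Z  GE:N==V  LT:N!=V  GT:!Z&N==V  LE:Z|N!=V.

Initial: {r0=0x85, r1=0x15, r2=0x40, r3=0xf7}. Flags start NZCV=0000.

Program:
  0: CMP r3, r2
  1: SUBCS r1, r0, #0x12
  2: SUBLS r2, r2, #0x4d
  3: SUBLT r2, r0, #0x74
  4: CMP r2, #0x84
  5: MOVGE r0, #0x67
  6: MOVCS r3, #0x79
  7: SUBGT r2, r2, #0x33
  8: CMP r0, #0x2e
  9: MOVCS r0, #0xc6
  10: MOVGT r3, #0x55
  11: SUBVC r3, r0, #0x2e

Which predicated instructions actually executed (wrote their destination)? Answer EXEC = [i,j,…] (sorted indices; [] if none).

[0] flags=1010 → (cmp)
[1] flags=1010 CS?T → r1=0x73
[2] flags=1010 LS?F → skip
[3] flags=1010 LT?T → r2=0x11
[4] flags=1001 → (cmp)
[5] flags=1001 GE?T → r0=0x67
[6] flags=1001 CS?F → skip
[7] flags=1001 GT?T → r2=0xde
[8] flags=0010 → (cmp)
[9] flags=0010 CS?T → r0=0xc6
[10] flags=0010 GT?T → r3=0x55
[11] flags=0010 VC?T → r3=0x98

EXEC = [1,3,5,7,9,10,11]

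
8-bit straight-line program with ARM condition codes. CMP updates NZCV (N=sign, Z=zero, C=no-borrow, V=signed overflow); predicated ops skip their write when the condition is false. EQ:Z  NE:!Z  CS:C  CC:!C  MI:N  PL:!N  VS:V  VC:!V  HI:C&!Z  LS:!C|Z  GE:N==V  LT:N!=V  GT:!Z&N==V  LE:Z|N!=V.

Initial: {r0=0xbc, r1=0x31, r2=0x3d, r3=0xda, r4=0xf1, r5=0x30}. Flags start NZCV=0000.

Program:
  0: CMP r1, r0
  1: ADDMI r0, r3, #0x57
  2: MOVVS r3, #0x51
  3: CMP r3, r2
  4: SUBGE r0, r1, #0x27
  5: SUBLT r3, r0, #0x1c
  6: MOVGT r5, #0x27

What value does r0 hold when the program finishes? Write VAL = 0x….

0: ✓ CMP  NZCV=0000
1: · ADDMI
2: · MOVVS
3: ✓ CMP  NZCV=1010
4: · SUBGE
5: ✓ SUBLT  r3←0xa0
6: · MOVGT

VAL = 0xbc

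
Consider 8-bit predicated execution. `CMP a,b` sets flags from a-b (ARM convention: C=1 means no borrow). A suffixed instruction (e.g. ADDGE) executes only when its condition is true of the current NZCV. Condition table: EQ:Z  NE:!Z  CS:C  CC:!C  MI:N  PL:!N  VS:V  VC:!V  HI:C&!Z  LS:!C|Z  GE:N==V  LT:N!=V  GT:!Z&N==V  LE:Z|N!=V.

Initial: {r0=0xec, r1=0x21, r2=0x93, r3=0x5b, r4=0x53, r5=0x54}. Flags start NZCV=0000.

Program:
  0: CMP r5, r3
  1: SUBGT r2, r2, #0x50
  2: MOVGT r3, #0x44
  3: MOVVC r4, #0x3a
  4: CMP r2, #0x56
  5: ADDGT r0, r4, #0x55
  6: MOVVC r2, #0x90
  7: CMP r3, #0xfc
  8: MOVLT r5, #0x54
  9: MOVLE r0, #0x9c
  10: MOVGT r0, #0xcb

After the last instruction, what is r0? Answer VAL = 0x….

VAL = 0xcb

0: ✓ CMP  NZCV=1000
1: · SUBGT
2: · MOVGT
3: ✓ MOVVC  r4←0x3a
4: ✓ CMP  NZCV=0011
5: · ADDGT
6: · MOVVC
7: ✓ CMP  NZCV=0000
8: · MOVLT
9: · MOVLE
10: ✓ MOVGT  r0←0xcb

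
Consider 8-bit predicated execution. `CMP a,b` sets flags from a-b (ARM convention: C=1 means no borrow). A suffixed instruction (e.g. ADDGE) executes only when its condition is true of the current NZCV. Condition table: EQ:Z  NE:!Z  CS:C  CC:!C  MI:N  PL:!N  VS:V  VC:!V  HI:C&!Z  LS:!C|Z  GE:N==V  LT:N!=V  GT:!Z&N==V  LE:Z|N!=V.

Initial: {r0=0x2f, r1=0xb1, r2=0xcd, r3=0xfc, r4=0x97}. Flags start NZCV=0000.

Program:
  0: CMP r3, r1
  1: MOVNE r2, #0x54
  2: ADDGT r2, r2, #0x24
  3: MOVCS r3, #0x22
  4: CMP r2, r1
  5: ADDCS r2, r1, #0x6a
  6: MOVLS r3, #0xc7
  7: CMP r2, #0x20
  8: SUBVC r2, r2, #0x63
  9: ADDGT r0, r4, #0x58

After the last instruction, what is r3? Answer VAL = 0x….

VAL = 0xc7

0: ✓ CMP  NZCV=0010
1: ✓ MOVNE  r2←0x54
2: ✓ ADDGT  r2←0x78
3: ✓ MOVCS  r3←0x22
4: ✓ CMP  NZCV=1001
5: · ADDCS
6: ✓ MOVLS  r3←0xc7
7: ✓ CMP  NZCV=0010
8: ✓ SUBVC  r2←0x15
9: ✓ ADDGT  r0←0xef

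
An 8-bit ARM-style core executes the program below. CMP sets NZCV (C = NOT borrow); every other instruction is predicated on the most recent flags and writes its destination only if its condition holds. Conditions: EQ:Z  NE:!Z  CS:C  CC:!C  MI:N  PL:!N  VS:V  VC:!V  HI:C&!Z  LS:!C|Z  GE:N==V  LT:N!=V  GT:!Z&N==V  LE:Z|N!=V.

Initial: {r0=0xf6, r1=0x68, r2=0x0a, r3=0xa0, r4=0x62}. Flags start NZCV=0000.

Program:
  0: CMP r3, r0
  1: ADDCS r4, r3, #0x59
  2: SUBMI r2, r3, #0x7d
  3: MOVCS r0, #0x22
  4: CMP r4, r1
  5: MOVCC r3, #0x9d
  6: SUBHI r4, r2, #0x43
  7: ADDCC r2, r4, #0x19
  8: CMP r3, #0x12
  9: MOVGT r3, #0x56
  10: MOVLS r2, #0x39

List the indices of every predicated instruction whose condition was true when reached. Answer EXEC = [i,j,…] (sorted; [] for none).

EXEC = [2,5,7]

[0] flags=1000 → (cmp)
[1] flags=1000 CS?F → skip
[2] flags=1000 MI?T → r2=0x23
[3] flags=1000 CS?F → skip
[4] flags=1000 → (cmp)
[5] flags=1000 CC?T → r3=0x9d
[6] flags=1000 HI?F → skip
[7] flags=1000 CC?T → r2=0x7b
[8] flags=1010 → (cmp)
[9] flags=1010 GT?F → skip
[10] flags=1010 LS?F → skip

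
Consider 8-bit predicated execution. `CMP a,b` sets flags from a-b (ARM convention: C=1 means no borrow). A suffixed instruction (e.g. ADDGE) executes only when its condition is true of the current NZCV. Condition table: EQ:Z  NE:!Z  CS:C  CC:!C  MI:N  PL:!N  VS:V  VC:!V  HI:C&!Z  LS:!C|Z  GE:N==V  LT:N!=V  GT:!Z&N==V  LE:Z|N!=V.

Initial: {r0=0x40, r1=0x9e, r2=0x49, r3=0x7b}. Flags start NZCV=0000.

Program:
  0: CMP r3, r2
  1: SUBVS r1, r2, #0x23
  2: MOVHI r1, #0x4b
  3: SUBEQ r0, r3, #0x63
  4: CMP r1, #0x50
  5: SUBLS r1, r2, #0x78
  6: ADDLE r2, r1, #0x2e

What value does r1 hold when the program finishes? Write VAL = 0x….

[0] flags=0010 → (cmp)
[1] flags=0010 VS?F → skip
[2] flags=0010 HI?T → r1=0x4b
[3] flags=0010 EQ?F → skip
[4] flags=1000 → (cmp)
[5] flags=1000 LS?T → r1=0xd1
[6] flags=1000 LE?T → r2=0xff

VAL = 0xd1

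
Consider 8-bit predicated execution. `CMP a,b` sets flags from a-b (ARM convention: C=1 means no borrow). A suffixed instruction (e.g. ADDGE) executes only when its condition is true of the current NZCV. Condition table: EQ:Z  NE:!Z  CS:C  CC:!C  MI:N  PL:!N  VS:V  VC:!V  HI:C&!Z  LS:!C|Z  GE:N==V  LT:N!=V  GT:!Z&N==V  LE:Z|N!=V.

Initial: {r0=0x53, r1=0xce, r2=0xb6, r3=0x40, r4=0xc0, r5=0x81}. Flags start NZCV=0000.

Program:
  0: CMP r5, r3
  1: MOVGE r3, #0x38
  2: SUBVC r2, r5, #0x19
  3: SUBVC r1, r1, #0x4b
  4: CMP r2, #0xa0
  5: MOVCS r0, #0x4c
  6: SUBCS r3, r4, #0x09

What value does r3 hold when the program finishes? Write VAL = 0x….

VAL = 0xb7

0: ✓ CMP  NZCV=0011
1: · MOVGE
2: · SUBVC
3: · SUBVC
4: ✓ CMP  NZCV=0010
5: ✓ MOVCS  r0←0x4c
6: ✓ SUBCS  r3←0xb7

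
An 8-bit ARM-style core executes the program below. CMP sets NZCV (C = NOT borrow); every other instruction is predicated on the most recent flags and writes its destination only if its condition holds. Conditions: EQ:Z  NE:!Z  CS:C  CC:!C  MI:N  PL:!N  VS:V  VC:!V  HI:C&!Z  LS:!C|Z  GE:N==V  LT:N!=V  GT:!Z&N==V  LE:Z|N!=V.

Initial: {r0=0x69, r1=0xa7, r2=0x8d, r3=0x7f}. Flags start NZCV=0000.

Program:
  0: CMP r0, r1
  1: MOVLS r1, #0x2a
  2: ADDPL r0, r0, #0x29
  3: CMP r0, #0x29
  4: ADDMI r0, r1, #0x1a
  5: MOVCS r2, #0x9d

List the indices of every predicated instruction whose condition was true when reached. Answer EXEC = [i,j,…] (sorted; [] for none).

[0] flags=1001 → (cmp)
[1] flags=1001 LS?T → r1=0x2a
[2] flags=1001 PL?F → skip
[3] flags=0010 → (cmp)
[4] flags=0010 MI?F → skip
[5] flags=0010 CS?T → r2=0x9d

EXEC = [1,5]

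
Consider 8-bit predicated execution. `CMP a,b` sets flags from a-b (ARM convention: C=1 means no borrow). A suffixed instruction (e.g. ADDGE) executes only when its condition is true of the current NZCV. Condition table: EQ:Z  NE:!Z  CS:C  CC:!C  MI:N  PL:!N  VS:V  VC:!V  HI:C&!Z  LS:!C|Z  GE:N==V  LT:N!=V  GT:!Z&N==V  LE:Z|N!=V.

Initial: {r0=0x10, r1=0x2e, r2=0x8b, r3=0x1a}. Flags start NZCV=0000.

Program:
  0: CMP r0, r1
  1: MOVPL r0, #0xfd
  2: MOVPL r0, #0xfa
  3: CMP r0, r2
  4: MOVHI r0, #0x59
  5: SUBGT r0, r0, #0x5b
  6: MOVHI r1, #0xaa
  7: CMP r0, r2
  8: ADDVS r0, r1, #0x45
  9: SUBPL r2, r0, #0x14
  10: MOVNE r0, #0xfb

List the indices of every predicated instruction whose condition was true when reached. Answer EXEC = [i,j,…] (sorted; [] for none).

EXEC = [5,9,10]

0: ✓ CMP  NZCV=1000
1: · MOVPL
2: · MOVPL
3: ✓ CMP  NZCV=1001
4: · MOVHI
5: ✓ SUBGT  r0←0xb5
6: · MOVHI
7: ✓ CMP  NZCV=0010
8: · ADDVS
9: ✓ SUBPL  r2←0xa1
10: ✓ MOVNE  r0←0xfb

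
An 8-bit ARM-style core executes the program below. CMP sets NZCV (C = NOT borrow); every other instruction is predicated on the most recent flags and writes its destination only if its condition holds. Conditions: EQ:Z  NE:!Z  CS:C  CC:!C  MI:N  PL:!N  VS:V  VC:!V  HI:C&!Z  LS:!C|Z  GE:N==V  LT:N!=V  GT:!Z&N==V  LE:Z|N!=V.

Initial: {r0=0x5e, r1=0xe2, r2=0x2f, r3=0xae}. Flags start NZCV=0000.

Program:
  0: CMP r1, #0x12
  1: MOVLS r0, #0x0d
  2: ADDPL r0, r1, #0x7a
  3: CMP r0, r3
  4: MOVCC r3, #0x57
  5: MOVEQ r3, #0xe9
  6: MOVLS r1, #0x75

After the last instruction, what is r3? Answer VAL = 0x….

VAL = 0x57

[0] flags=1010 → (cmp)
[1] flags=1010 LS?F → skip
[2] flags=1010 PL?F → skip
[3] flags=1001 → (cmp)
[4] flags=1001 CC?T → r3=0x57
[5] flags=1001 EQ?F → skip
[6] flags=1001 LS?T → r1=0x75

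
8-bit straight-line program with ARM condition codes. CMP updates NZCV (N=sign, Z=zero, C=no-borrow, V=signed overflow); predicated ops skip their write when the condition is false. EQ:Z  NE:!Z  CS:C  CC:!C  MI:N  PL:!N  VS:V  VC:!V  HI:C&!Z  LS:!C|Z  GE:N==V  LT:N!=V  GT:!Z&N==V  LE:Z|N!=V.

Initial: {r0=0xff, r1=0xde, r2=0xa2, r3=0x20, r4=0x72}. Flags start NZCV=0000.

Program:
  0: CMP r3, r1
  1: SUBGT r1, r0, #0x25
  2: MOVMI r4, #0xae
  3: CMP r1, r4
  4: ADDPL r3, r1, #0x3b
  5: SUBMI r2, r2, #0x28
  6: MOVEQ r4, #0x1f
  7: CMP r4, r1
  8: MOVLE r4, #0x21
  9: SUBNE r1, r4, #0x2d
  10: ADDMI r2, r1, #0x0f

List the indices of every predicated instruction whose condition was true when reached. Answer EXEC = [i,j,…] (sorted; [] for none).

EXEC = [1,4,9,10]

0: ✓ CMP  NZCV=0000
1: ✓ SUBGT  r1←0xda
2: · MOVMI
3: ✓ CMP  NZCV=0011
4: ✓ ADDPL  r3←0x15
5: · SUBMI
6: · MOVEQ
7: ✓ CMP  NZCV=1001
8: · MOVLE
9: ✓ SUBNE  r1←0x45
10: ✓ ADDMI  r2←0x54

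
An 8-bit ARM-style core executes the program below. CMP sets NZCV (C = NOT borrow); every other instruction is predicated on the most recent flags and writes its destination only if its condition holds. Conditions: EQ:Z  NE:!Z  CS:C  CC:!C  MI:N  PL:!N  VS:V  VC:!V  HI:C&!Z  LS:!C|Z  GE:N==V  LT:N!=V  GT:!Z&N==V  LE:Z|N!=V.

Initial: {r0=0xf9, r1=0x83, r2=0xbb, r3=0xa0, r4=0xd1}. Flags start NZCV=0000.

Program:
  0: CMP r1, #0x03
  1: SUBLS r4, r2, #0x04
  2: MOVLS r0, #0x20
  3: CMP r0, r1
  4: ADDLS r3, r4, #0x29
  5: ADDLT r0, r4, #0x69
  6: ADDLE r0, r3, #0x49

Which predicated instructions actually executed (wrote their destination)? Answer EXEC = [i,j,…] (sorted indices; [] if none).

0: ✓ CMP  NZCV=1010
1: · SUBLS
2: · MOVLS
3: ✓ CMP  NZCV=0010
4: · ADDLS
5: · ADDLT
6: · ADDLE

EXEC = []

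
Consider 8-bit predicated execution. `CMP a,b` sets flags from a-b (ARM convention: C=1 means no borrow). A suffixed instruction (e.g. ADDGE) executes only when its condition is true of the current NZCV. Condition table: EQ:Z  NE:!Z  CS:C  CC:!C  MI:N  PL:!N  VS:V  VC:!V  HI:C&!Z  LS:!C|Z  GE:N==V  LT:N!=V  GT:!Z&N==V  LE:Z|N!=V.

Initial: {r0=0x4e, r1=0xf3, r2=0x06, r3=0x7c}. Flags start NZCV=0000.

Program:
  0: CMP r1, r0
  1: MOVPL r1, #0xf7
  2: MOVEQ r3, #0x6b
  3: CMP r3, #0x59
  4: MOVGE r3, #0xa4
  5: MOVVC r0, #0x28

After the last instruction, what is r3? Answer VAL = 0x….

0: ✓ CMP  NZCV=1010
1: · MOVPL
2: · MOVEQ
3: ✓ CMP  NZCV=0010
4: ✓ MOVGE  r3←0xa4
5: ✓ MOVVC  r0←0x28

VAL = 0xa4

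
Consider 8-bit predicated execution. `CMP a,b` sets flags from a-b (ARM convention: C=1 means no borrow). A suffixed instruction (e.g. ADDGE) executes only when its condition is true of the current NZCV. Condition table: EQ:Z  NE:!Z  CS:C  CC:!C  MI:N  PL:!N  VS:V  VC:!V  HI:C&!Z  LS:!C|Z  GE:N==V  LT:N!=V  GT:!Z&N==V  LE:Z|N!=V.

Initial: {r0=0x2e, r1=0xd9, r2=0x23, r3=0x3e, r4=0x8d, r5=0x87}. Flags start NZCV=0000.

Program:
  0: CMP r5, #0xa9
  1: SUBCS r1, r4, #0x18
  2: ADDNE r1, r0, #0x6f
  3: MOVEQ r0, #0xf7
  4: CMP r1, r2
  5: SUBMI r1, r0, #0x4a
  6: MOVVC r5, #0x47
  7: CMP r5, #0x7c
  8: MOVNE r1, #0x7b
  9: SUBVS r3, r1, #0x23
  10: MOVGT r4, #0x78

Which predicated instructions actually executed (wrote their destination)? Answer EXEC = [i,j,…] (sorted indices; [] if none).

EXEC = [2,8,9]

[0] flags=1000 → (cmp)
[1] flags=1000 CS?F → skip
[2] flags=1000 NE?T → r1=0x9d
[3] flags=1000 EQ?F → skip
[4] flags=0011 → (cmp)
[5] flags=0011 MI?F → skip
[6] flags=0011 VC?F → skip
[7] flags=0011 → (cmp)
[8] flags=0011 NE?T → r1=0x7b
[9] flags=0011 VS?T → r3=0x58
[10] flags=0011 GT?F → skip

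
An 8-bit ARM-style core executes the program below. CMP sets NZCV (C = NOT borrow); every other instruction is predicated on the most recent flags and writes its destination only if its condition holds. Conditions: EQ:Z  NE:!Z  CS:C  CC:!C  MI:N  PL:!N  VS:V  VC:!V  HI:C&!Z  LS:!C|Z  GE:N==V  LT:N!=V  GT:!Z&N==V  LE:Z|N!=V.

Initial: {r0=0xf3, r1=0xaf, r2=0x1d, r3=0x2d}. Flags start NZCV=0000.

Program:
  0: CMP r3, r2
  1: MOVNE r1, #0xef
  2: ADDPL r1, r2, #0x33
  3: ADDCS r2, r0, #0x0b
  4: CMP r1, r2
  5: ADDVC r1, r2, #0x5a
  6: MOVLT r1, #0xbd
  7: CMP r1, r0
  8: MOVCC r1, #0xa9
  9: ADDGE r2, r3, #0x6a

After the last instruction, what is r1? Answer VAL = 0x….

VAL = 0xa9

[0] flags=0010 → (cmp)
[1] flags=0010 NE?T → r1=0xef
[2] flags=0010 PL?T → r1=0x50
[3] flags=0010 CS?T → r2=0xfe
[4] flags=0000 → (cmp)
[5] flags=0000 VC?T → r1=0x58
[6] flags=0000 LT?F → skip
[7] flags=0000 → (cmp)
[8] flags=0000 CC?T → r1=0xa9
[9] flags=0000 GE?T → r2=0x97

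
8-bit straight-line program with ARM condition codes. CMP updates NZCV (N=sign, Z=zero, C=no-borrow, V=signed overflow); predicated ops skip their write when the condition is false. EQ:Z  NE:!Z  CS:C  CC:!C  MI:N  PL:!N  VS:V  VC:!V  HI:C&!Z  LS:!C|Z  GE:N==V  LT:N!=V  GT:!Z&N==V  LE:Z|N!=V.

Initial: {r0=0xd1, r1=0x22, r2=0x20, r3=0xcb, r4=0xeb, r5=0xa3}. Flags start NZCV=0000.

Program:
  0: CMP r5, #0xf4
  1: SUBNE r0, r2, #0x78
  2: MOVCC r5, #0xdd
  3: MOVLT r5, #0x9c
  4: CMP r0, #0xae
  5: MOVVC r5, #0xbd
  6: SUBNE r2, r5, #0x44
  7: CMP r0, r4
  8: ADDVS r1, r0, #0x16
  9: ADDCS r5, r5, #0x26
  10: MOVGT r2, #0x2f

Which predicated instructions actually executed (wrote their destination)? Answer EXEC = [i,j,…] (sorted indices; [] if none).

EXEC = [1,2,3,5,6]

[0] flags=1000 → (cmp)
[1] flags=1000 NE?T → r0=0xa8
[2] flags=1000 CC?T → r5=0xdd
[3] flags=1000 LT?T → r5=0x9c
[4] flags=1000 → (cmp)
[5] flags=1000 VC?T → r5=0xbd
[6] flags=1000 NE?T → r2=0x79
[7] flags=1000 → (cmp)
[8] flags=1000 VS?F → skip
[9] flags=1000 CS?F → skip
[10] flags=1000 GT?F → skip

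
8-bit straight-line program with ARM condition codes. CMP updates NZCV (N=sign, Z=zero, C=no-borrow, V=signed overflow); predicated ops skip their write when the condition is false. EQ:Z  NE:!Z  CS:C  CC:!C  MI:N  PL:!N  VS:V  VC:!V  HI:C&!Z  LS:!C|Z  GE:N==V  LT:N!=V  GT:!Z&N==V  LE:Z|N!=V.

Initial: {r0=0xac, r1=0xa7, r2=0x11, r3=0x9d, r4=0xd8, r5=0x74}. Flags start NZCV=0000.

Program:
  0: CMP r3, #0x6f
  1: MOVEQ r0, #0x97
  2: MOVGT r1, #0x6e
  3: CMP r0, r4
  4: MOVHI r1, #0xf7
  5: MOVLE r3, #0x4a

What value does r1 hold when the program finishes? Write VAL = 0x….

0: ✓ CMP  NZCV=0011
1: · MOVEQ
2: · MOVGT
3: ✓ CMP  NZCV=1000
4: · MOVHI
5: ✓ MOVLE  r3←0x4a

VAL = 0xa7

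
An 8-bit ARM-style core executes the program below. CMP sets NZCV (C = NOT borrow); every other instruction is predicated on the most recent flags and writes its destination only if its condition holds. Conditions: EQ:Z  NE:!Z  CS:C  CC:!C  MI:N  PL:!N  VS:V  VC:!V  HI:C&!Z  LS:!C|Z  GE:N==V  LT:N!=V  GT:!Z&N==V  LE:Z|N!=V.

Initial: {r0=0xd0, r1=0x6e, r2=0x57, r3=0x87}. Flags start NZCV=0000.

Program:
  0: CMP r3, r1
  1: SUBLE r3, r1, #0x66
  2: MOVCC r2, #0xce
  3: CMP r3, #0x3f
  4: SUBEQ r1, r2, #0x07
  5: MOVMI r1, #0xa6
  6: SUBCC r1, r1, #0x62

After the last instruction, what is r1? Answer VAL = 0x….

[0] flags=0011 → (cmp)
[1] flags=0011 LE?T → r3=0x08
[2] flags=0011 CC?F → skip
[3] flags=1000 → (cmp)
[4] flags=1000 EQ?F → skip
[5] flags=1000 MI?T → r1=0xa6
[6] flags=1000 CC?T → r1=0x44

VAL = 0x44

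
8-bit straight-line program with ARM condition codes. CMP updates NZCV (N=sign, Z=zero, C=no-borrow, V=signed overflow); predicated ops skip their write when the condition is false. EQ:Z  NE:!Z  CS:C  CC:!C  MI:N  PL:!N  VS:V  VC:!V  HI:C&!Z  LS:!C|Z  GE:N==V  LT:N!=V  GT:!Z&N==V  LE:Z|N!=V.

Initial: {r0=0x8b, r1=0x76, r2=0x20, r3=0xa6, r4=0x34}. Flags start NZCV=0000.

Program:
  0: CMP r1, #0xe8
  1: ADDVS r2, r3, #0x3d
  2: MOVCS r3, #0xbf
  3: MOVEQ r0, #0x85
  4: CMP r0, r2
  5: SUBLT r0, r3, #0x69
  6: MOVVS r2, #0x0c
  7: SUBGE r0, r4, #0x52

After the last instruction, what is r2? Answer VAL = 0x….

0: ✓ CMP  NZCV=1001
1: ✓ ADDVS  r2←0xe3
2: · MOVCS
3: · MOVEQ
4: ✓ CMP  NZCV=1000
5: ✓ SUBLT  r0←0x3d
6: · MOVVS
7: · SUBGE

VAL = 0xe3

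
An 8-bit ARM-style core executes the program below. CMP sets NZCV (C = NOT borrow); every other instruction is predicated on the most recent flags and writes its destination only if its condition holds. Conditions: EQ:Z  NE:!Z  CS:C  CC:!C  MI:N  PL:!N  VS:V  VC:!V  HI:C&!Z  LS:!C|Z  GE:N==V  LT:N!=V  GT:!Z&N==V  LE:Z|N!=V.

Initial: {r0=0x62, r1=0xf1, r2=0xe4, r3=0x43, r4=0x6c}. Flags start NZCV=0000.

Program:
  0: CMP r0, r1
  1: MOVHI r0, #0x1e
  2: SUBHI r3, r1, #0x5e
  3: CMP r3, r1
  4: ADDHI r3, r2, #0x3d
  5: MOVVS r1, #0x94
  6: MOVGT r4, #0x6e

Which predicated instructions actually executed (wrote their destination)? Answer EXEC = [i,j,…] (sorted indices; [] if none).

EXEC = [6]

[0] flags=0000 → (cmp)
[1] flags=0000 HI?F → skip
[2] flags=0000 HI?F → skip
[3] flags=0000 → (cmp)
[4] flags=0000 HI?F → skip
[5] flags=0000 VS?F → skip
[6] flags=0000 GT?T → r4=0x6e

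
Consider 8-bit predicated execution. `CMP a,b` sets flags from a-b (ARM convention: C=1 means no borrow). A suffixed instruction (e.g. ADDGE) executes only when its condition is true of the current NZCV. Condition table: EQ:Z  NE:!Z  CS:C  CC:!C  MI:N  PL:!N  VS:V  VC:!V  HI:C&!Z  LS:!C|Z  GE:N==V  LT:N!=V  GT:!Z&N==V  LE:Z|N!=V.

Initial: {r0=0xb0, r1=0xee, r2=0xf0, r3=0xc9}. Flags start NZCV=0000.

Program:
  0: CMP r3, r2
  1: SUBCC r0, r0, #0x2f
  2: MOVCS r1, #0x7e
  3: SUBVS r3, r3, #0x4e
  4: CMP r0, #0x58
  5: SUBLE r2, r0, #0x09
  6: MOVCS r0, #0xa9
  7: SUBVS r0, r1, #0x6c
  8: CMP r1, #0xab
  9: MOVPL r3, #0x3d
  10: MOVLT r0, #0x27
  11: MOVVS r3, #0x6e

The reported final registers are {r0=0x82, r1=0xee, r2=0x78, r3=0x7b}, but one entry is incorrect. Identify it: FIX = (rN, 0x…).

FIX = (r3, 0x3d)

0: ✓ CMP  NZCV=1000
1: ✓ SUBCC  r0←0x81
2: · MOVCS
3: · SUBVS
4: ✓ CMP  NZCV=0011
5: ✓ SUBLE  r2←0x78
6: ✓ MOVCS  r0←0xa9
7: ✓ SUBVS  r0←0x82
8: ✓ CMP  NZCV=0010
9: ✓ MOVPL  r3←0x3d
10: · MOVLT
11: · MOVVS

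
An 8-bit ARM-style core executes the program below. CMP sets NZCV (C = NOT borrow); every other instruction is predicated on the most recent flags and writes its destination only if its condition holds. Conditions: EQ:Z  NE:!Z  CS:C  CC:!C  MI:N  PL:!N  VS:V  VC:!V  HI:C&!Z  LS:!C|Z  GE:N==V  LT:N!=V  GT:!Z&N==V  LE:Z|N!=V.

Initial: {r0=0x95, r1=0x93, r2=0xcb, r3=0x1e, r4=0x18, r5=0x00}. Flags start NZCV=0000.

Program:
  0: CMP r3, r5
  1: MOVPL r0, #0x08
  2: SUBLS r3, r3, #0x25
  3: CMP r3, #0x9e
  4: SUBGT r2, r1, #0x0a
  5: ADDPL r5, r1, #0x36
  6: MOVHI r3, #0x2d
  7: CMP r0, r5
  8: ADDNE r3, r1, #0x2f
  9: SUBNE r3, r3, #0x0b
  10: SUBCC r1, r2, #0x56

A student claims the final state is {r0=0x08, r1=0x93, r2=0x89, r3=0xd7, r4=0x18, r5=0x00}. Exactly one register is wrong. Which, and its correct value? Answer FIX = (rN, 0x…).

FIX = (r3, 0xb7)

0: ✓ CMP  NZCV=0010
1: ✓ MOVPL  r0←0x08
2: · SUBLS
3: ✓ CMP  NZCV=1001
4: ✓ SUBGT  r2←0x89
5: · ADDPL
6: · MOVHI
7: ✓ CMP  NZCV=0010
8: ✓ ADDNE  r3←0xc2
9: ✓ SUBNE  r3←0xb7
10: · SUBCC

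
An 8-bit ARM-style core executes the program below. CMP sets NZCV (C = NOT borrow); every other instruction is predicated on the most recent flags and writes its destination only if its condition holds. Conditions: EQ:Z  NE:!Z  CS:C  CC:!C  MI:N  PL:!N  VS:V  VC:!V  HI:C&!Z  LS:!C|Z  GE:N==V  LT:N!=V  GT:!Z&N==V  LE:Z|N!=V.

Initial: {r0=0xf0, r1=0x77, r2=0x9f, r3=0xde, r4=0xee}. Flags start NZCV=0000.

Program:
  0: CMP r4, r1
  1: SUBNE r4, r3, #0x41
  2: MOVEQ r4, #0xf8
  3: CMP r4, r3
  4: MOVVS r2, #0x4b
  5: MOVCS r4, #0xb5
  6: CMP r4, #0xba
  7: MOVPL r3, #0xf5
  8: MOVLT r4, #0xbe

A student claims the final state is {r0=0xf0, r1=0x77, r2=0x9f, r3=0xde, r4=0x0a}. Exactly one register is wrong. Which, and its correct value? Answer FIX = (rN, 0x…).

FIX = (r4, 0xbe)

[0] flags=0011 → (cmp)
[1] flags=0011 NE?T → r4=0x9d
[2] flags=0011 EQ?F → skip
[3] flags=1000 → (cmp)
[4] flags=1000 VS?F → skip
[5] flags=1000 CS?F → skip
[6] flags=1000 → (cmp)
[7] flags=1000 PL?F → skip
[8] flags=1000 LT?T → r4=0xbe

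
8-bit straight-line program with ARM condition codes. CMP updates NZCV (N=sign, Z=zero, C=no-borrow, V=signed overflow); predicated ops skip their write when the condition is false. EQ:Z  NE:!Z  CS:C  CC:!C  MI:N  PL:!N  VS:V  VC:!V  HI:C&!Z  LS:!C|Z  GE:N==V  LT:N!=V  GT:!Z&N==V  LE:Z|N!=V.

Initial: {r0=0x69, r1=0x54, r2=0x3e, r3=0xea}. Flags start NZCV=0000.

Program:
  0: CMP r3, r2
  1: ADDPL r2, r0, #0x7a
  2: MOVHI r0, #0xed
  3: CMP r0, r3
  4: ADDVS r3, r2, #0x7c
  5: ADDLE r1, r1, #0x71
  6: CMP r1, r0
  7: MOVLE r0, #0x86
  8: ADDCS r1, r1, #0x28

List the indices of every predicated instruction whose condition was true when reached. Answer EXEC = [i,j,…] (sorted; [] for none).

0: ✓ CMP  NZCV=1010
1: · ADDPL
2: ✓ MOVHI  r0←0xed
3: ✓ CMP  NZCV=0010
4: · ADDVS
5: · ADDLE
6: ✓ CMP  NZCV=0000
7: · MOVLE
8: · ADDCS

EXEC = [2]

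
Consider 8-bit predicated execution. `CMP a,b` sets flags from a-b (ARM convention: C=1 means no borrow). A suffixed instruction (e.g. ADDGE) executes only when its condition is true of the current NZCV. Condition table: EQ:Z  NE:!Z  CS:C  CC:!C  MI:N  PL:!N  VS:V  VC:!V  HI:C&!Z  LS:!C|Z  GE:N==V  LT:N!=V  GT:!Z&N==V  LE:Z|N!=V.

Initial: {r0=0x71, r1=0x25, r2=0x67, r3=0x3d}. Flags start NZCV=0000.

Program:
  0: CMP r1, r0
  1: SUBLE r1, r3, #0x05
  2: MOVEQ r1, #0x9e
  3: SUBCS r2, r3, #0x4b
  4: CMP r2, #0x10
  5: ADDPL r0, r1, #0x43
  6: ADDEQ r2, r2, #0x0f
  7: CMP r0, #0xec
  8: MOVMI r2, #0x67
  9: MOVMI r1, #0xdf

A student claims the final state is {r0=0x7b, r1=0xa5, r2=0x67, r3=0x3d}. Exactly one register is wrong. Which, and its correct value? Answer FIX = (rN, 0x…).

[0] flags=1000 → (cmp)
[1] flags=1000 LE?T → r1=0x38
[2] flags=1000 EQ?F → skip
[3] flags=1000 CS?F → skip
[4] flags=0010 → (cmp)
[5] flags=0010 PL?T → r0=0x7b
[6] flags=0010 EQ?F → skip
[7] flags=1001 → (cmp)
[8] flags=1001 MI?T → r2=0x67
[9] flags=1001 MI?T → r1=0xdf

FIX = (r1, 0xdf)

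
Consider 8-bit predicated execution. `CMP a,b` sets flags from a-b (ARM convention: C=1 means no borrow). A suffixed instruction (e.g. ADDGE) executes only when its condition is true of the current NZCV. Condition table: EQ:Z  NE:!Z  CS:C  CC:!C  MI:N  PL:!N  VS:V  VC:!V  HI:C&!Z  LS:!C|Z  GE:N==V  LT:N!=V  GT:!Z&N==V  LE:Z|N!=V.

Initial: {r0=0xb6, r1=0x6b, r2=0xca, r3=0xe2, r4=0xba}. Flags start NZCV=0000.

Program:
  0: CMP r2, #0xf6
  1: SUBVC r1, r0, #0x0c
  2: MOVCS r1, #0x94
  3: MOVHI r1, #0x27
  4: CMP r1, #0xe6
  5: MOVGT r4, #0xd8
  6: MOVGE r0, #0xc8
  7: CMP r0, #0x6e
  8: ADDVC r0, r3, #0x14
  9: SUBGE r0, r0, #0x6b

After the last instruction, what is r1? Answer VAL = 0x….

0: ✓ CMP  NZCV=1000
1: ✓ SUBVC  r1←0xaa
2: · MOVCS
3: · MOVHI
4: ✓ CMP  NZCV=1000
5: · MOVGT
6: · MOVGE
7: ✓ CMP  NZCV=0011
8: · ADDVC
9: · SUBGE

VAL = 0xaa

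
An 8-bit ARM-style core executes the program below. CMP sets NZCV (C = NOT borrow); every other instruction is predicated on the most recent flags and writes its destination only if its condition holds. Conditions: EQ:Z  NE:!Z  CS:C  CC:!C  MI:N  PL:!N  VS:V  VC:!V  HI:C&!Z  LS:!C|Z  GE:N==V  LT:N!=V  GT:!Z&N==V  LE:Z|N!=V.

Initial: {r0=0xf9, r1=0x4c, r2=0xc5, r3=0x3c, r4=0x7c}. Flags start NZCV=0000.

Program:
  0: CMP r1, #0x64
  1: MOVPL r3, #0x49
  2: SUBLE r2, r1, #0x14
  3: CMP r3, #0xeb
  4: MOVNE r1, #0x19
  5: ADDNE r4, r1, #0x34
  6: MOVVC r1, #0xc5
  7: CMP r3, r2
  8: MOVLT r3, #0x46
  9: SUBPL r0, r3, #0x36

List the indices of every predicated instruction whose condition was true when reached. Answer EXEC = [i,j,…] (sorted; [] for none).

EXEC = [2,4,5,6,9]

0: ✓ CMP  NZCV=1000
1: · MOVPL
2: ✓ SUBLE  r2←0x38
3: ✓ CMP  NZCV=0000
4: ✓ MOVNE  r1←0x19
5: ✓ ADDNE  r4←0x4d
6: ✓ MOVVC  r1←0xc5
7: ✓ CMP  NZCV=0010
8: · MOVLT
9: ✓ SUBPL  r0←0x06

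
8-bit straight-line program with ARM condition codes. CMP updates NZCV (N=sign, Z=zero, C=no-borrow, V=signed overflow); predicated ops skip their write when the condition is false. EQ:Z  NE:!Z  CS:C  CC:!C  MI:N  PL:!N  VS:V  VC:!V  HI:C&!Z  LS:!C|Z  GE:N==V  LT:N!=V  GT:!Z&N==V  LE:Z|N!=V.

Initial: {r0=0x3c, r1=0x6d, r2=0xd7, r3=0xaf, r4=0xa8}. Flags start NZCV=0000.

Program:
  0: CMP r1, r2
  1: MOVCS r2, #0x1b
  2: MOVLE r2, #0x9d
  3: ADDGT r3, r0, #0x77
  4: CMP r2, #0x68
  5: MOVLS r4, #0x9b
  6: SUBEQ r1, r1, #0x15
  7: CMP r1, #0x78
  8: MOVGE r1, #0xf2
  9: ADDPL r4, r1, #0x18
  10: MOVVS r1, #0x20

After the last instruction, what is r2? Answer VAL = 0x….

VAL = 0xd7

0: ✓ CMP  NZCV=1001
1: · MOVCS
2: · MOVLE
3: ✓ ADDGT  r3←0xb3
4: ✓ CMP  NZCV=0011
5: · MOVLS
6: · SUBEQ
7: ✓ CMP  NZCV=1000
8: · MOVGE
9: · ADDPL
10: · MOVVS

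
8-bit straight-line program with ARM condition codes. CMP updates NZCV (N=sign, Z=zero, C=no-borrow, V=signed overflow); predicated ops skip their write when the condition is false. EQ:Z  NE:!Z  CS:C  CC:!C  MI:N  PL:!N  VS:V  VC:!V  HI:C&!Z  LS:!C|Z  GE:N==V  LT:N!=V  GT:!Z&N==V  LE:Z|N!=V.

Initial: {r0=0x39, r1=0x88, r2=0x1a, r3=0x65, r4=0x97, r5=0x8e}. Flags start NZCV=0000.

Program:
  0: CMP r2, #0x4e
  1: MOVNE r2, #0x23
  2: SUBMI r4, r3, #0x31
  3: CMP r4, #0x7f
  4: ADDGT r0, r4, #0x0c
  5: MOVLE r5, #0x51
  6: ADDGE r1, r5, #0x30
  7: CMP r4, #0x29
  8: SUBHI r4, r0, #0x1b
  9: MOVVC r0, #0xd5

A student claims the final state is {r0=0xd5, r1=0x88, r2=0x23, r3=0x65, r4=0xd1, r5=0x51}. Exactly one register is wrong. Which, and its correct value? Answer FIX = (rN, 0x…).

FIX = (r4, 0x1e)

[0] flags=1000 → (cmp)
[1] flags=1000 NE?T → r2=0x23
[2] flags=1000 MI?T → r4=0x34
[3] flags=1000 → (cmp)
[4] flags=1000 GT?F → skip
[5] flags=1000 LE?T → r5=0x51
[6] flags=1000 GE?F → skip
[7] flags=0010 → (cmp)
[8] flags=0010 HI?T → r4=0x1e
[9] flags=0010 VC?T → r0=0xd5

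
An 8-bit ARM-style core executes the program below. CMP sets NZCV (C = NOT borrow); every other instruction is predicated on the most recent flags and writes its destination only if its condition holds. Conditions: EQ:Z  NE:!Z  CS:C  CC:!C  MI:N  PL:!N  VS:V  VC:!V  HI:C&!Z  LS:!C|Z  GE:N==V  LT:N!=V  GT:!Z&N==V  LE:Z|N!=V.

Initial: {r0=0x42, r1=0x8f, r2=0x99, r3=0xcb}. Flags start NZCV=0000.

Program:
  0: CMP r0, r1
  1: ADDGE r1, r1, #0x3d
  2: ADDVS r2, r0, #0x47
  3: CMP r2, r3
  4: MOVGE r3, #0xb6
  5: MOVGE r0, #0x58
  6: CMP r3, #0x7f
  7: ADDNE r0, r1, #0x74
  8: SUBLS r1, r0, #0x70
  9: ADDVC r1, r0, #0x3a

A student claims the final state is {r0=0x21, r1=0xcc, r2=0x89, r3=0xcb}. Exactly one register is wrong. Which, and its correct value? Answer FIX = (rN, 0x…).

FIX = (r0, 0x40)

0: ✓ CMP  NZCV=1001
1: ✓ ADDGE  r1←0xcc
2: ✓ ADDVS  r2←0x89
3: ✓ CMP  NZCV=1000
4: · MOVGE
5: · MOVGE
6: ✓ CMP  NZCV=0011
7: ✓ ADDNE  r0←0x40
8: · SUBLS
9: · ADDVC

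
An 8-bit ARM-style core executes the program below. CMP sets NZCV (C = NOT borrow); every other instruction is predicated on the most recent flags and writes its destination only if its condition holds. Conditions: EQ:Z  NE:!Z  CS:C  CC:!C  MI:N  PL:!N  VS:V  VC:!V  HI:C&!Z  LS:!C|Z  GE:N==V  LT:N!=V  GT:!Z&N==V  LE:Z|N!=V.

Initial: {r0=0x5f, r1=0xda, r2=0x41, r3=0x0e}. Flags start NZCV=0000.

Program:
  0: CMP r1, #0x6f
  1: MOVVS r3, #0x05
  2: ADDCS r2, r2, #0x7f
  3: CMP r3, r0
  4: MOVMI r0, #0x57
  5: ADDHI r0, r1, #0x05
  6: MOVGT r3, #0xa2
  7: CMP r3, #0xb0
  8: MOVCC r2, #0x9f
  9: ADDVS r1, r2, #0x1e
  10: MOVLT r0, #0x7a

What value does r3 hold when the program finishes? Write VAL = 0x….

0: ✓ CMP  NZCV=0011
1: ✓ MOVVS  r3←0x05
2: ✓ ADDCS  r2←0xc0
3: ✓ CMP  NZCV=1000
4: ✓ MOVMI  r0←0x57
5: · ADDHI
6: · MOVGT
7: ✓ CMP  NZCV=0000
8: ✓ MOVCC  r2←0x9f
9: · ADDVS
10: · MOVLT

VAL = 0x05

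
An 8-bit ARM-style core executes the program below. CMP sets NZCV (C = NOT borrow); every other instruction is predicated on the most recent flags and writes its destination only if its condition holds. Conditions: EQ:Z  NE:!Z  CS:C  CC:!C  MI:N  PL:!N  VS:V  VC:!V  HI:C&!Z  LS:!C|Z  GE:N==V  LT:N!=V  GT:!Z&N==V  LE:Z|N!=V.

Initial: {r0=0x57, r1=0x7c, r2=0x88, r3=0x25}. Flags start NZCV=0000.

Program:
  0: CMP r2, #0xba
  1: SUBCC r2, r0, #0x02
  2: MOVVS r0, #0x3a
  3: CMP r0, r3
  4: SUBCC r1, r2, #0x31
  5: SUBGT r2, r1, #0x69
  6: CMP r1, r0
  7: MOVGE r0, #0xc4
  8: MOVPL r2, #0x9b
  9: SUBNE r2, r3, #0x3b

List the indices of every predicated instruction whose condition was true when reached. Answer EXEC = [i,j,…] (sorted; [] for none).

0: ✓ CMP  NZCV=1000
1: ✓ SUBCC  r2←0x55
2: · MOVVS
3: ✓ CMP  NZCV=0010
4: · SUBCC
5: ✓ SUBGT  r2←0x13
6: ✓ CMP  NZCV=0010
7: ✓ MOVGE  r0←0xc4
8: ✓ MOVPL  r2←0x9b
9: ✓ SUBNE  r2←0xea

EXEC = [1,5,7,8,9]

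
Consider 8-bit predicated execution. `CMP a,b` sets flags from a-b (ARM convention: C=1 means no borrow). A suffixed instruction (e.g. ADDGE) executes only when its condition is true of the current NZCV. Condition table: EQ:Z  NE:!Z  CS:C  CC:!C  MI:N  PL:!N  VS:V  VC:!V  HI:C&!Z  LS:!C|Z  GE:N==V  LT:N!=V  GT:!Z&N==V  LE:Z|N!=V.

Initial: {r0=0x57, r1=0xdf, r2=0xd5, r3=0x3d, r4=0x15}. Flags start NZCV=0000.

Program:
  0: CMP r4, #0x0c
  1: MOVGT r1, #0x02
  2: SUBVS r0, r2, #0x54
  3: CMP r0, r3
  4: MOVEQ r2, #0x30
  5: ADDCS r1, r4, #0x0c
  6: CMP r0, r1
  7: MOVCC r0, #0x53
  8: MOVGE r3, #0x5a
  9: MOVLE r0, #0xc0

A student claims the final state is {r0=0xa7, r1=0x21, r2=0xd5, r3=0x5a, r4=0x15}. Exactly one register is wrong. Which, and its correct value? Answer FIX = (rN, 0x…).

FIX = (r0, 0x57)

0: ✓ CMP  NZCV=0010
1: ✓ MOVGT  r1←0x02
2: · SUBVS
3: ✓ CMP  NZCV=0010
4: · MOVEQ
5: ✓ ADDCS  r1←0x21
6: ✓ CMP  NZCV=0010
7: · MOVCC
8: ✓ MOVGE  r3←0x5a
9: · MOVLE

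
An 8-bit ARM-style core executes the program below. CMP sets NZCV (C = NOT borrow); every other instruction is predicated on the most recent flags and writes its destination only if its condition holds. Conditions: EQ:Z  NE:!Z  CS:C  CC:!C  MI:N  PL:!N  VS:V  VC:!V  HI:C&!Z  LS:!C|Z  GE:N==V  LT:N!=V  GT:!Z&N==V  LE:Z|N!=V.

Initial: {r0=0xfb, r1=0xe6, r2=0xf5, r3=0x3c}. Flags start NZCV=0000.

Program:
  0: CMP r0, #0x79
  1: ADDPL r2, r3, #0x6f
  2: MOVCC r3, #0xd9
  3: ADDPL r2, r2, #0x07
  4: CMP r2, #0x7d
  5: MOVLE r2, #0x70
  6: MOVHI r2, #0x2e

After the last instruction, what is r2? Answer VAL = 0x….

VAL = 0x2e

[0] flags=1010 → (cmp)
[1] flags=1010 PL?F → skip
[2] flags=1010 CC?F → skip
[3] flags=1010 PL?F → skip
[4] flags=0011 → (cmp)
[5] flags=0011 LE?T → r2=0x70
[6] flags=0011 HI?T → r2=0x2e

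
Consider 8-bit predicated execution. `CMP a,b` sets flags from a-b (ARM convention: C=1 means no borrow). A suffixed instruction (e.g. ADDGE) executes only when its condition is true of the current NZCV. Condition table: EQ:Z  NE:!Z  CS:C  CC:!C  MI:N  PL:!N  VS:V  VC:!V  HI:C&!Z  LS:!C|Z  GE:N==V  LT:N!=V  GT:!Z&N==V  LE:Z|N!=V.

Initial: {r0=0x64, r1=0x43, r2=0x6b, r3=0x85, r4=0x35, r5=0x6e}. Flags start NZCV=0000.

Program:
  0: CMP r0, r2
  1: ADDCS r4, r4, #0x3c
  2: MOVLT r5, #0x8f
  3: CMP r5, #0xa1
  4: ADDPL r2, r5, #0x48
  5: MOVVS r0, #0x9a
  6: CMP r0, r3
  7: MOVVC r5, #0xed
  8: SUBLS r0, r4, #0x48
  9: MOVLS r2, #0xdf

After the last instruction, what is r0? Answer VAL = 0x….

[0] flags=1000 → (cmp)
[1] flags=1000 CS?F → skip
[2] flags=1000 LT?T → r5=0x8f
[3] flags=1000 → (cmp)
[4] flags=1000 PL?F → skip
[5] flags=1000 VS?F → skip
[6] flags=1001 → (cmp)
[7] flags=1001 VC?F → skip
[8] flags=1001 LS?T → r0=0xed
[9] flags=1001 LS?T → r2=0xdf

VAL = 0xed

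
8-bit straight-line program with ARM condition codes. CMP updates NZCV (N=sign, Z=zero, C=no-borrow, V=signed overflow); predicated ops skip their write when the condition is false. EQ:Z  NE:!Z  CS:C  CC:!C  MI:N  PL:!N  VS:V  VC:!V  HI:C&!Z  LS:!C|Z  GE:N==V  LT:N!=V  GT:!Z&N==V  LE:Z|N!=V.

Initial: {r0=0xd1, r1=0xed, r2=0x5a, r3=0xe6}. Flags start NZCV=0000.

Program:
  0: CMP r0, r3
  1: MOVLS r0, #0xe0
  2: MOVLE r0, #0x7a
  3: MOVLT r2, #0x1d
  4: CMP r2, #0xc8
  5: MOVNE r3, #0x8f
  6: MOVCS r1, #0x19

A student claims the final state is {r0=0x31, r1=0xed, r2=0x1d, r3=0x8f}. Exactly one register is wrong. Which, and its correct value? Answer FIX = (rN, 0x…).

FIX = (r0, 0x7a)

[0] flags=1000 → (cmp)
[1] flags=1000 LS?T → r0=0xe0
[2] flags=1000 LE?T → r0=0x7a
[3] flags=1000 LT?T → r2=0x1d
[4] flags=0000 → (cmp)
[5] flags=0000 NE?T → r3=0x8f
[6] flags=0000 CS?F → skip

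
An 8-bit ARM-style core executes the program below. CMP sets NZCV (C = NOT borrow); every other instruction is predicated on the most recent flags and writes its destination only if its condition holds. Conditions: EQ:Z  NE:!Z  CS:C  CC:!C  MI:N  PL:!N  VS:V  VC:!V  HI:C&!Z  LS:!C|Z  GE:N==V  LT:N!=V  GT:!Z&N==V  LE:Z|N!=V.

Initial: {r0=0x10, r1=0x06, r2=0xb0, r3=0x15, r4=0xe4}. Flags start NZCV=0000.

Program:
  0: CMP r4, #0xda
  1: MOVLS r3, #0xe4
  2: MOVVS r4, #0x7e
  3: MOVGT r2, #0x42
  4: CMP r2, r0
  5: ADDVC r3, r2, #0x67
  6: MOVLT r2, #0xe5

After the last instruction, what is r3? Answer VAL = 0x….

0: ✓ CMP  NZCV=0010
1: · MOVLS
2: · MOVVS
3: ✓ MOVGT  r2←0x42
4: ✓ CMP  NZCV=0010
5: ✓ ADDVC  r3←0xa9
6: · MOVLT

VAL = 0xa9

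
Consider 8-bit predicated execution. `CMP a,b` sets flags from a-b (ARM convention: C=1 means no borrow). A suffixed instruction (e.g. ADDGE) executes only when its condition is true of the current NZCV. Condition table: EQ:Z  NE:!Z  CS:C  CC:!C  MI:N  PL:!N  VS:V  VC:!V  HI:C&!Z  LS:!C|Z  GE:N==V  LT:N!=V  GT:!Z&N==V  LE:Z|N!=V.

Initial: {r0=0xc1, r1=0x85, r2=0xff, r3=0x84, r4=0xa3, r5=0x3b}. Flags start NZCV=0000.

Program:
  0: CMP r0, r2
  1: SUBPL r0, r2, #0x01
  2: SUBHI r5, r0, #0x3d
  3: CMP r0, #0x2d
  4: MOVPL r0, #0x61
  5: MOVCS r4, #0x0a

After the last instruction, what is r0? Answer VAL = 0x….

0: ✓ CMP  NZCV=1000
1: · SUBPL
2: · SUBHI
3: ✓ CMP  NZCV=1010
4: · MOVPL
5: ✓ MOVCS  r4←0x0a

VAL = 0xc1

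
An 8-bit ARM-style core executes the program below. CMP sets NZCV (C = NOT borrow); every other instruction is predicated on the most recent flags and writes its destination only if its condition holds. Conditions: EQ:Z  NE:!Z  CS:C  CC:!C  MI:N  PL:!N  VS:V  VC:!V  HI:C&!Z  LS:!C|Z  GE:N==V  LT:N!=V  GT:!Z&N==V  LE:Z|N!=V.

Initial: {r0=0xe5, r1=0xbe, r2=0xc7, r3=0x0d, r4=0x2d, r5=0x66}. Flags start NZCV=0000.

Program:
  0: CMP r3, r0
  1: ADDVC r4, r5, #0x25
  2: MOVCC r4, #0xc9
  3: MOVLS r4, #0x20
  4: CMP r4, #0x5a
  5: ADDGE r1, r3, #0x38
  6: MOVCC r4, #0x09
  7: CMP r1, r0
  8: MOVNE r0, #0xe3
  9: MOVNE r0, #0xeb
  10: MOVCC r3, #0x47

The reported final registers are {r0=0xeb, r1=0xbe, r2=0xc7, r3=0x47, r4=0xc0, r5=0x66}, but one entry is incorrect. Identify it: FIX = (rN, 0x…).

0: ✓ CMP  NZCV=0000
1: ✓ ADDVC  r4←0x8b
2: ✓ MOVCC  r4←0xc9
3: ✓ MOVLS  r4←0x20
4: ✓ CMP  NZCV=1000
5: · ADDGE
6: ✓ MOVCC  r4←0x09
7: ✓ CMP  NZCV=1000
8: ✓ MOVNE  r0←0xe3
9: ✓ MOVNE  r0←0xeb
10: ✓ MOVCC  r3←0x47

FIX = (r4, 0x09)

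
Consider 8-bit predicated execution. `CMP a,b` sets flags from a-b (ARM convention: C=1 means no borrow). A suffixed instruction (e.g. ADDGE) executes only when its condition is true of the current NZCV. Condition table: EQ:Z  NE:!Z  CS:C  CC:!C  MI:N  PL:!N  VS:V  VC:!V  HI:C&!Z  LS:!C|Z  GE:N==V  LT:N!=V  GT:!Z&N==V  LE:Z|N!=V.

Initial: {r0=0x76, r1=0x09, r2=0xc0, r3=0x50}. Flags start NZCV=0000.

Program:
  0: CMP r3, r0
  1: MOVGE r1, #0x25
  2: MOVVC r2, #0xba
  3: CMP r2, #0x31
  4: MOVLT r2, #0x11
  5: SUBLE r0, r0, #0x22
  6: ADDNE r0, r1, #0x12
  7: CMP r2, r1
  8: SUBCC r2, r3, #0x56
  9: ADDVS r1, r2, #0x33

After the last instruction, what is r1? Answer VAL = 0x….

VAL = 0x09

[0] flags=1000 → (cmp)
[1] flags=1000 GE?F → skip
[2] flags=1000 VC?T → r2=0xba
[3] flags=1010 → (cmp)
[4] flags=1010 LT?T → r2=0x11
[5] flags=1010 LE?T → r0=0x54
[6] flags=1010 NE?T → r0=0x1b
[7] flags=0010 → (cmp)
[8] flags=0010 CC?F → skip
[9] flags=0010 VS?F → skip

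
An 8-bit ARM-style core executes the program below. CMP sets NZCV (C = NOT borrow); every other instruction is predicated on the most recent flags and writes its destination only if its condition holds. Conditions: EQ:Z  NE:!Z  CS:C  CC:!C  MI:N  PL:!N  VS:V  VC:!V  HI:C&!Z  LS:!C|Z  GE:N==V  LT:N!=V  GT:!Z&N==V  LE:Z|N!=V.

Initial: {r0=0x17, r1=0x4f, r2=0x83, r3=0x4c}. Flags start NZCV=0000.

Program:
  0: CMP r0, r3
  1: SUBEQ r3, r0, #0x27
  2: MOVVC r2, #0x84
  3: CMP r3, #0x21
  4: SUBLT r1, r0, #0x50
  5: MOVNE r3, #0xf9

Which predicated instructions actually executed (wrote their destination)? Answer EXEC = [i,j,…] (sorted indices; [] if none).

EXEC = [2,5]

0: ✓ CMP  NZCV=1000
1: · SUBEQ
2: ✓ MOVVC  r2←0x84
3: ✓ CMP  NZCV=0010
4: · SUBLT
5: ✓ MOVNE  r3←0xf9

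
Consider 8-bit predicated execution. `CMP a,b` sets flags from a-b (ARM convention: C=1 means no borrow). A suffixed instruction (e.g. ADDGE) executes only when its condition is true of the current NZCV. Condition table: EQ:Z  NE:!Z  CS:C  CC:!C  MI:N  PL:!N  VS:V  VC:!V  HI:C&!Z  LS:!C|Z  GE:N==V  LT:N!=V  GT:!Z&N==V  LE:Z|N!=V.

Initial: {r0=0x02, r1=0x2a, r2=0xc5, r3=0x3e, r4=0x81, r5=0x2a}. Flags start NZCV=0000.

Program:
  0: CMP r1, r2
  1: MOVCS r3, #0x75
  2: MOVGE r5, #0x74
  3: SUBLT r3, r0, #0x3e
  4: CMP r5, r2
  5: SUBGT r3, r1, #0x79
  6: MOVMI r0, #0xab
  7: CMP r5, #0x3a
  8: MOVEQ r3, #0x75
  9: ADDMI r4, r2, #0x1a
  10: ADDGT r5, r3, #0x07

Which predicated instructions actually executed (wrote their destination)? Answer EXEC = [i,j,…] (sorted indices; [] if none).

[0] flags=0000 → (cmp)
[1] flags=0000 CS?F → skip
[2] flags=0000 GE?T → r5=0x74
[3] flags=0000 LT?F → skip
[4] flags=1001 → (cmp)
[5] flags=1001 GT?T → r3=0xb1
[6] flags=1001 MI?T → r0=0xab
[7] flags=0010 → (cmp)
[8] flags=0010 EQ?F → skip
[9] flags=0010 MI?F → skip
[10] flags=0010 GT?T → r5=0xb8

EXEC = [2,5,6,10]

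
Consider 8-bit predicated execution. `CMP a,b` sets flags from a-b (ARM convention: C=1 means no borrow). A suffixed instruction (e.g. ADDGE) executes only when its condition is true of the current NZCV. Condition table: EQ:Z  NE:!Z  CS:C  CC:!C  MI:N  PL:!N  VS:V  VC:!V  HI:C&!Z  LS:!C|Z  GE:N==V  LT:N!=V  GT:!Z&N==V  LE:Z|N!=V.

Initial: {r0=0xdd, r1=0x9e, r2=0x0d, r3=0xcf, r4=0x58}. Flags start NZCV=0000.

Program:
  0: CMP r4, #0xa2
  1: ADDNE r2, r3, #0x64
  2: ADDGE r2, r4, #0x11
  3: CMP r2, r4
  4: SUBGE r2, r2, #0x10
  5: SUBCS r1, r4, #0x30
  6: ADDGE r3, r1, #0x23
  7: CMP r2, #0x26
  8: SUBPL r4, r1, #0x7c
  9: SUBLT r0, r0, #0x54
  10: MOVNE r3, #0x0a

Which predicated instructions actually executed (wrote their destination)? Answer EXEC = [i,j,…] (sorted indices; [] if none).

[0] flags=1001 → (cmp)
[1] flags=1001 NE?T → r2=0x33
[2] flags=1001 GE?T → r2=0x69
[3] flags=0010 → (cmp)
[4] flags=0010 GE?T → r2=0x59
[5] flags=0010 CS?T → r1=0x28
[6] flags=0010 GE?T → r3=0x4b
[7] flags=0010 → (cmp)
[8] flags=0010 PL?T → r4=0xac
[9] flags=0010 LT?F → skip
[10] flags=0010 NE?T → r3=0x0a

EXEC = [1,2,4,5,6,8,10]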